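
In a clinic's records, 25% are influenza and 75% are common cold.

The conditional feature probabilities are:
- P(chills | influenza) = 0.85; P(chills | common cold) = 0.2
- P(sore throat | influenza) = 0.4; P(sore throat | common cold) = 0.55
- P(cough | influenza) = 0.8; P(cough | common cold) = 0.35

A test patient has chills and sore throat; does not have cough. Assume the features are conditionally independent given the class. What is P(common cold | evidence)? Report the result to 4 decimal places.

influenza: 0.25 × 0.85 × 0.4 × (1−0.8) = 0.017
common cold: 0.75 × 0.2 × 0.55 × (1−0.35) = 0.053625
P(common cold | x) = 0.053625 / 0.070625 ≈ 0.7593

0.7593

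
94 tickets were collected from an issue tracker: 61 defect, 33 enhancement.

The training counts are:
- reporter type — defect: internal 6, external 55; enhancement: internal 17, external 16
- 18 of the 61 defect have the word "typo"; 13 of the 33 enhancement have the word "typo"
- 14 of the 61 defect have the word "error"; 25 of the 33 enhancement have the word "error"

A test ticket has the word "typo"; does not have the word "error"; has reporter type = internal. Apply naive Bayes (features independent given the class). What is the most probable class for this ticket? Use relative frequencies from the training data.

enhancement

defect: (61/94) × (6/61) × (18/61) × (47/61) ≈ 0.0145122
enhancement: (33/94) × (17/33) × (13/33) × (8/33) ≈ 0.0172714
Highest score → enhancement.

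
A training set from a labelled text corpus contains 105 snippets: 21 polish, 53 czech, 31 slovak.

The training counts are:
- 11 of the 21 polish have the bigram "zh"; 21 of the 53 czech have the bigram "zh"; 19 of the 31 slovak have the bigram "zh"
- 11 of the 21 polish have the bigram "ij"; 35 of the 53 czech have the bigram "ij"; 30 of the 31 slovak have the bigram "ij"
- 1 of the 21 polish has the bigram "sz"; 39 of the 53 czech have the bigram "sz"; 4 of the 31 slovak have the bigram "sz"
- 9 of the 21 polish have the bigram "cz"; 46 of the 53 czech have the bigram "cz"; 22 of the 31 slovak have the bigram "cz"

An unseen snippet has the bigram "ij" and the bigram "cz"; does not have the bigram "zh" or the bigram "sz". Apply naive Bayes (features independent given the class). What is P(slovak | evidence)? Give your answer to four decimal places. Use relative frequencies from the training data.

0.5069

polish: (21/105) × (10/21) × (11/21) × (20/21) × (9/21) ≈ 0.0203619
czech: (53/105) × (32/53) × (35/53) × (14/53) × (46/53) ≈ 0.046141
slovak: (31/105) × (12/31) × (30/31) × (27/31) × (22/31) ≈ 0.068362
P(slovak | x) = 0.068362 / 0.1348649 ≈ 0.5069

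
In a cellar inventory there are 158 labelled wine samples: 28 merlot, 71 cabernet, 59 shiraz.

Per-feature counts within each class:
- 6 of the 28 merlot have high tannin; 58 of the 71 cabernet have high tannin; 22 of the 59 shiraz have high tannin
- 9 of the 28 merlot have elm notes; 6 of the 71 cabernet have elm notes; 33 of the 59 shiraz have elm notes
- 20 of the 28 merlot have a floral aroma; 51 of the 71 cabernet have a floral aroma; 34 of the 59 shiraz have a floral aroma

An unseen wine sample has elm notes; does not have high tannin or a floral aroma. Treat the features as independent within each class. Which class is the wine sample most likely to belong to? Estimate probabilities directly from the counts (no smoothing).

shiraz

merlot: (28/158) × (22/28) × (9/28) × (8/28) ≈ 0.0127874
cabernet: (71/158) × (13/71) × (6/71) × (20/71) ≈ 0.00195862
shiraz: (59/158) × (37/59) × (33/59) × (25/59) ≈ 0.0555002
Highest score → shiraz.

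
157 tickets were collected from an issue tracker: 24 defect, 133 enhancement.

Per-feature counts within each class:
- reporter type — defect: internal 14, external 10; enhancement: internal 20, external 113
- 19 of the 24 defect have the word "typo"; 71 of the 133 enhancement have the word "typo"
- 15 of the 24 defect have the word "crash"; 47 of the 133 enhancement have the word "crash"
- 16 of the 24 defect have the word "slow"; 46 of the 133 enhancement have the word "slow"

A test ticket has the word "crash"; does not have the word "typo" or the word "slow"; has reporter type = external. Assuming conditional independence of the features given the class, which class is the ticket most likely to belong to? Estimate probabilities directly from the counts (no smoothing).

enhancement

defect: (24/157) × (10/24) × (5/24) × (15/24) × (8/24) ≈ 0.00276451
enhancement: (133/157) × (113/133) × (62/133) × (47/133) × (87/133) ≈ 0.0775591
Highest score → enhancement.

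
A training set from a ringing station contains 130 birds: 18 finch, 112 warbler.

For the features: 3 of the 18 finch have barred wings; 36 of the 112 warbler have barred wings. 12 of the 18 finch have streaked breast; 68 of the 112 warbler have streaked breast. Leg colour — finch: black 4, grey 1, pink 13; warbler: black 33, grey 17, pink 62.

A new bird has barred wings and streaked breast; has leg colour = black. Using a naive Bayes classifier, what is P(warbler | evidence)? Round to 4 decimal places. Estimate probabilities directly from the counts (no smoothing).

0.9354

finch: (18/130) × (3/18) × (12/18) × (4/18) ≈ 0.0034188
warbler: (112/130) × (36/112) × (68/112) × (33/112) ≈ 0.0495389
P(warbler | x) = 0.0495389 / 0.0529577 ≈ 0.9354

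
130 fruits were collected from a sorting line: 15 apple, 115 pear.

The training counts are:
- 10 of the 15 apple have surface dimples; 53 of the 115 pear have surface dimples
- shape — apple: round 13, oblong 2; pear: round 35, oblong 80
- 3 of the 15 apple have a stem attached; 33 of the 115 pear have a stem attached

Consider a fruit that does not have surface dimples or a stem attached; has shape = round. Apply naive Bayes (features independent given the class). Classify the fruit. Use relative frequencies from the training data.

apple: (15/130) × (5/15) × (13/15) × (12/15) ≈ 0.0266667
pear: (115/130) × (62/115) × (35/115) × (82/115) ≈ 0.103499
Highest score → pear.

pear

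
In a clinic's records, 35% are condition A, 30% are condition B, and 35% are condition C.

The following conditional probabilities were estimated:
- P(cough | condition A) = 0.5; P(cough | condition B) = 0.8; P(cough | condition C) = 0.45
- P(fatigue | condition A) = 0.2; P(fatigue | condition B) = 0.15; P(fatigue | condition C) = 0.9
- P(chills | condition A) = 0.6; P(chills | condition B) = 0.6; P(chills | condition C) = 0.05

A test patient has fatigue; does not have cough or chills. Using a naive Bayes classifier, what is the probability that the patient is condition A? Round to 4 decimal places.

0.0768

condition A: 0.35 × (1−0.5) × 0.2 × (1−0.6) = 0.014
condition B: 0.3 × (1−0.8) × 0.15 × (1−0.6) = 0.0036
condition C: 0.35 × (1−0.45) × 0.9 × (1−0.05) = 0.1645875
P(condition A | x) = 0.014 / 0.1821875 ≈ 0.0768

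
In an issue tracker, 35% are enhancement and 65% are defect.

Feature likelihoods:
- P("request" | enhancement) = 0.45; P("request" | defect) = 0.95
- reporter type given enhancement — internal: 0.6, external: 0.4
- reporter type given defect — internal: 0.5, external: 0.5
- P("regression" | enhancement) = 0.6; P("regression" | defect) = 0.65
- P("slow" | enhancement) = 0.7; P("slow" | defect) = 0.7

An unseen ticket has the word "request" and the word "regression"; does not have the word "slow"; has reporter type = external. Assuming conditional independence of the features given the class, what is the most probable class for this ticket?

defect

enhancement: 0.35 × 0.45 × 0.4 × 0.6 × (1−0.7) = 0.01134
defect: 0.65 × 0.95 × 0.5 × 0.65 × (1−0.7) = 0.06020625
Highest score → defect.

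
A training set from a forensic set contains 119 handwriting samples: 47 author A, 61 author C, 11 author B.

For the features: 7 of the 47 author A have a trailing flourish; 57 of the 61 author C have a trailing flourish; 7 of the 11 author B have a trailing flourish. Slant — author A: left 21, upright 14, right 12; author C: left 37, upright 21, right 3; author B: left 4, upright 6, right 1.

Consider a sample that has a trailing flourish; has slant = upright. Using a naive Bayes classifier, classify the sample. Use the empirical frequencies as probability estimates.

author A: (47/119) × (7/47) × (14/47) ≈ 0.0175219
author C: (61/119) × (57/61) × (21/61) ≈ 0.164899
author B: (11/119) × (7/11) × (6/11) ≈ 0.0320856
Highest score → author C.

author C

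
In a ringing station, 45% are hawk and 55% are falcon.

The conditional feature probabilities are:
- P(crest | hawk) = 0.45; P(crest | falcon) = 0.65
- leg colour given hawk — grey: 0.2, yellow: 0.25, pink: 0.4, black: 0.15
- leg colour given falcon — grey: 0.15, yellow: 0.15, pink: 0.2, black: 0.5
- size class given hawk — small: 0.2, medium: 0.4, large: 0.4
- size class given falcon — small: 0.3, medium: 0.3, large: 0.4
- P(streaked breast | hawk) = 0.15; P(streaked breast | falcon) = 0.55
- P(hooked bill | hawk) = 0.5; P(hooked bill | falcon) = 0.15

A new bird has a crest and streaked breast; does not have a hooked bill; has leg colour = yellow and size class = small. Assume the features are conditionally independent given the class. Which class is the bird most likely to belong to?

hawk: 0.45 × 0.45 × 0.25 × 0.2 × 0.15 × (1−0.5) = 0.000759375
falcon: 0.55 × 0.65 × 0.15 × 0.3 × 0.55 × (1−0.15) = 0.00752090625
Highest score → falcon.

falcon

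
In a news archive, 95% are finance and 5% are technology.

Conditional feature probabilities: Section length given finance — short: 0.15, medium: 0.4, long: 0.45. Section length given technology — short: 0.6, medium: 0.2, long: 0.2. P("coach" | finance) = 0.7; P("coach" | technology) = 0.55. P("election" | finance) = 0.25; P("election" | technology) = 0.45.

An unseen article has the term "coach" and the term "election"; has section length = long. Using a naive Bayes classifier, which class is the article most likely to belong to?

finance: 0.95 × 0.45 × 0.7 × 0.25 = 0.0748125
technology: 0.05 × 0.2 × 0.55 × 0.45 = 0.002475
Highest score → finance.

finance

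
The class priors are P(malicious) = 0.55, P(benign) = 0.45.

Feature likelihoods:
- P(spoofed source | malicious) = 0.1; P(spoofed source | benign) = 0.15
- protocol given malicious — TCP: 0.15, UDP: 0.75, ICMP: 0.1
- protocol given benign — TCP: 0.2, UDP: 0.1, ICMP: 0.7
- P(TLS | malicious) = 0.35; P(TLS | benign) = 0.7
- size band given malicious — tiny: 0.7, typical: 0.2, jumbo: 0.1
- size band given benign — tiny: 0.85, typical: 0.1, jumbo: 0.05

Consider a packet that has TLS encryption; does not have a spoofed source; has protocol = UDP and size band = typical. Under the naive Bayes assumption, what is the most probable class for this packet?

malicious

malicious: 0.55 × (1−0.1) × 0.75 × 0.35 × 0.2 = 0.0259875
benign: 0.45 × (1−0.15) × 0.1 × 0.7 × 0.1 = 0.0026775
Highest score → malicious.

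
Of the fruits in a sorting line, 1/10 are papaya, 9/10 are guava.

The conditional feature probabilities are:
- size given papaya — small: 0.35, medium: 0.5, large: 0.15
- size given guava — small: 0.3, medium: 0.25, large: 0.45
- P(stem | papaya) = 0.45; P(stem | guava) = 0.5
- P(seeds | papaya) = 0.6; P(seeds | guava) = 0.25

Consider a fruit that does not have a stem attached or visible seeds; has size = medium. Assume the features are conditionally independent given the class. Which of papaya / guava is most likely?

guava

papaya: 0.1 × 0.5 × (1−0.45) × (1−0.6) = 0.011
guava: 0.9 × 0.25 × (1−0.5) × (1−0.25) = 0.084375
Highest score → guava.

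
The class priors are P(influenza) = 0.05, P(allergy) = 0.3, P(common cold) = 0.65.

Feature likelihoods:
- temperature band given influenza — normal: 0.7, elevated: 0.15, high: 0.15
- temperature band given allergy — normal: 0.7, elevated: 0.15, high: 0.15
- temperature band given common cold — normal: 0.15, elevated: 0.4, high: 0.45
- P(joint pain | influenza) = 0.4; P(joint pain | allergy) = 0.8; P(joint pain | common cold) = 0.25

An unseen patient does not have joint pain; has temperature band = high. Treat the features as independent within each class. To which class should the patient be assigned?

influenza: 0.05 × 0.15 × (1−0.4) = 0.0045
allergy: 0.3 × 0.15 × (1−0.8) = 0.009
common cold: 0.65 × 0.45 × (1−0.25) = 0.219375
Highest score → common cold.

common cold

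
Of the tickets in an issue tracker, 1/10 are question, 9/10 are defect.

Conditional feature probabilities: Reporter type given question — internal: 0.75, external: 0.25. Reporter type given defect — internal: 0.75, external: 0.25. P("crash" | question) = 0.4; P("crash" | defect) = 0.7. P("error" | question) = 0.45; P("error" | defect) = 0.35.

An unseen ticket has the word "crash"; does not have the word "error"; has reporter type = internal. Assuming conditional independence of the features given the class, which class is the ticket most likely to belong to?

defect

question: 0.1 × 0.75 × 0.4 × (1−0.45) = 0.0165
defect: 0.9 × 0.75 × 0.7 × (1−0.35) = 0.307125
Highest score → defect.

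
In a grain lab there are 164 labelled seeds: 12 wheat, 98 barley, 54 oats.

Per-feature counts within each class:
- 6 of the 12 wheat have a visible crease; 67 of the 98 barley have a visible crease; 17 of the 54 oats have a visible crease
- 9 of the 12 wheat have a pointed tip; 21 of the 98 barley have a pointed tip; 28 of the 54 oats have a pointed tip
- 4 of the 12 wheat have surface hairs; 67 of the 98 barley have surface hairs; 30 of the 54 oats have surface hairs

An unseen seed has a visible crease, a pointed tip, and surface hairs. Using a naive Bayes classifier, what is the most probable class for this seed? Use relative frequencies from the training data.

barley

wheat: (12/164) × (6/12) × (9/12) × (4/12) ≈ 0.00914634
barley: (98/164) × (67/98) × (21/98) × (67/98) ≈ 0.0598512
oats: (54/164) × (17/54) × (28/54) × (30/54) ≈ 0.0298605
Highest score → barley.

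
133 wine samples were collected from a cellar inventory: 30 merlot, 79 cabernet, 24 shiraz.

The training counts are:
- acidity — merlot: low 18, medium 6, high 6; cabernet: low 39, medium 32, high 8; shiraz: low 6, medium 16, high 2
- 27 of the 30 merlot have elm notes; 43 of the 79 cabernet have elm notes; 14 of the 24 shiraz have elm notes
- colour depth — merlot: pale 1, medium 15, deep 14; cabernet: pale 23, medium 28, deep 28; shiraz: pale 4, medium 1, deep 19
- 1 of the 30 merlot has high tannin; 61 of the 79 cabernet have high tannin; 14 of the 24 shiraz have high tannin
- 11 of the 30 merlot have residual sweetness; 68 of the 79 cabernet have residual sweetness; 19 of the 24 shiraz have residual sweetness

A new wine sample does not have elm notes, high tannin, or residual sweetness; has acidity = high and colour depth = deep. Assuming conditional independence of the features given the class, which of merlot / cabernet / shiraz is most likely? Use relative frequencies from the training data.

merlot

merlot: (30/133) × (6/30) × (3/30) × (14/30) × (29/30) × (19/30) ≈ 0.00128889
cabernet: (79/133) × (8/79) × (36/79) × (28/79) × (18/79) × (11/79) ≈ 0.000308216
shiraz: (24/133) × (2/24) × (10/24) × (19/24) × (10/24) × (5/24) ≈ 0.000430583
Highest score → merlot.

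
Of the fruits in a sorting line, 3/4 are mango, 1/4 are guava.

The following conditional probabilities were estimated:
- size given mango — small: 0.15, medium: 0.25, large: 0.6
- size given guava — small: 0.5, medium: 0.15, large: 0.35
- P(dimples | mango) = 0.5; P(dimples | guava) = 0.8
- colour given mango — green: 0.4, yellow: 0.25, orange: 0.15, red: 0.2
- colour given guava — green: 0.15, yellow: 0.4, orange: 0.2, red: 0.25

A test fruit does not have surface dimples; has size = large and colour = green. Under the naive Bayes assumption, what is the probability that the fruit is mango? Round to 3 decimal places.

0.972

mango: 0.75 × 0.6 × (1−0.5) × 0.4 = 0.09
guava: 0.25 × 0.35 × (1−0.8) × 0.15 = 0.002625
P(mango | x) = 0.09 / 0.092625 ≈ 0.972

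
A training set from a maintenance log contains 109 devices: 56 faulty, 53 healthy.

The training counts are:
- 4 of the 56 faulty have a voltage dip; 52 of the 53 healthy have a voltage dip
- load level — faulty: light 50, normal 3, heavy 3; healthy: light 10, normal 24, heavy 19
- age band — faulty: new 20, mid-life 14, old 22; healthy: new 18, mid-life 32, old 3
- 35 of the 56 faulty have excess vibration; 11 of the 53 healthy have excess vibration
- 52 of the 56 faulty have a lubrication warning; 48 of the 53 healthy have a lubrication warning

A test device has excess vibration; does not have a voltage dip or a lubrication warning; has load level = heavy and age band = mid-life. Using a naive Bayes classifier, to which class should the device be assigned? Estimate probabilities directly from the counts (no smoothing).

faulty: (56/109) × (52/56) × (3/56) × (14/56) × (35/56) × (4/56) ≈ 0.000285235
healthy: (53/109) × (1/53) × (19/53) × (32/53) × (11/53) × (5/53) ≈ 0.0000388809
Highest score → faulty.

faulty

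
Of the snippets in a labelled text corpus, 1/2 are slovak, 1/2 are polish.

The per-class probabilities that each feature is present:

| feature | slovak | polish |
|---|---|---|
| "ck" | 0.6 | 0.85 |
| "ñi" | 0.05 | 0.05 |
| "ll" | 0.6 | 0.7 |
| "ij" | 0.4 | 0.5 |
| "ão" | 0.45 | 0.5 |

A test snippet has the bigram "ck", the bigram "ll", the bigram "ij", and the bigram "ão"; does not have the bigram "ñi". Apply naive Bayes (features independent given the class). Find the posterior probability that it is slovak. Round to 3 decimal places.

0.303

slovak: 0.5 × 0.6 × (1−0.05) × 0.6 × 0.4 × 0.45 = 0.03078
polish: 0.5 × 0.85 × (1−0.05) × 0.7 × 0.5 × 0.5 = 0.07065625
P(slovak | x) = 0.03078 / 0.10143625 ≈ 0.303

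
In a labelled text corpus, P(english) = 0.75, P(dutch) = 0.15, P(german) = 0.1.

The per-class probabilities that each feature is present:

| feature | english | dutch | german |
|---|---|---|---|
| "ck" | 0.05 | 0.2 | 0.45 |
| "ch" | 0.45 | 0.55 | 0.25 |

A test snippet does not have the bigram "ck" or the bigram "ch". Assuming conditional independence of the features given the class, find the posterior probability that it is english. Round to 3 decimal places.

english: 0.75 × (1−0.05) × (1−0.45) = 0.391875
dutch: 0.15 × (1−0.2) × (1−0.55) = 0.054
german: 0.1 × (1−0.45) × (1−0.25) = 0.04125
P(english | x) = 0.391875 / 0.487125 ≈ 0.804

0.804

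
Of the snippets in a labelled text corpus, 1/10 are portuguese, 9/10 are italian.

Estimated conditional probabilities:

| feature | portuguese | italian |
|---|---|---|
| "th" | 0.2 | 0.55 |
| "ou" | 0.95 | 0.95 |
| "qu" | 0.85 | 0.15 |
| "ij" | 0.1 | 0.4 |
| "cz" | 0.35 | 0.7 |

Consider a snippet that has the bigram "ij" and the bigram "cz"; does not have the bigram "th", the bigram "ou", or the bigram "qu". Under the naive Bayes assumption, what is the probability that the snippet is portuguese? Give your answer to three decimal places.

portuguese: 0.1 × (1−0.2) × (1−0.95) × (1−0.85) × 0.1 × 0.35 = 0.000021
italian: 0.9 × (1−0.55) × (1−0.95) × (1−0.15) × 0.4 × 0.7 = 0.0048195
P(portuguese | x) = 0.000021 / 0.0048405 ≈ 0.004

0.004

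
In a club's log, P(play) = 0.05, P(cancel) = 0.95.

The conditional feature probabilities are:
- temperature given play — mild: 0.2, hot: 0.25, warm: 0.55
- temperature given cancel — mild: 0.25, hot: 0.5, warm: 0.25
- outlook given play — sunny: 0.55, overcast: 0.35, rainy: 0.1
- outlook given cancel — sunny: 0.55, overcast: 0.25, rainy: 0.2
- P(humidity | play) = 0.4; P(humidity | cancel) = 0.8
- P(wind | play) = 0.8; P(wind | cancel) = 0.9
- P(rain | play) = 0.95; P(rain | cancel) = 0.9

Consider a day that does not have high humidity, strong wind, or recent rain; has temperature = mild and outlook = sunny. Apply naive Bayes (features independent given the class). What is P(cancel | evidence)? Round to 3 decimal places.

0.888

play: 0.05 × 0.2 × 0.55 × (1−0.4) × (1−0.8) × (1−0.95) = 0.000033
cancel: 0.95 × 0.25 × 0.55 × (1−0.8) × (1−0.9) × (1−0.9) = 0.00026125
P(cancel | x) = 0.00026125 / 0.00029425 ≈ 0.888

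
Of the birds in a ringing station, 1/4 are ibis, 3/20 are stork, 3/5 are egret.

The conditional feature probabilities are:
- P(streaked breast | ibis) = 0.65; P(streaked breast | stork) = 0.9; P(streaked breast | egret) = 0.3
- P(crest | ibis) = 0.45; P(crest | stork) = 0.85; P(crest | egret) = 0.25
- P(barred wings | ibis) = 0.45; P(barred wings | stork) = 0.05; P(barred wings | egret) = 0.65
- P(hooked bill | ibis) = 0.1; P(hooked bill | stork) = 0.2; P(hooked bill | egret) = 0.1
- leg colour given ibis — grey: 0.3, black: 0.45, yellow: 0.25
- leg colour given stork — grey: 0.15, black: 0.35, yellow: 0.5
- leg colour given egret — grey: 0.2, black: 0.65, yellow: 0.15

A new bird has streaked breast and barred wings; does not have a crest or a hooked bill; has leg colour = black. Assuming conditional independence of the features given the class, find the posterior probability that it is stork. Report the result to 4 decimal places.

ibis: 0.25 × 0.65 × (1−0.45) × 0.45 × (1−0.1) × 0.45 = 0.01628859375
stork: 0.15 × 0.9 × (1−0.85) × 0.05 × (1−0.2) × 0.35 = 0.0002835
egret: 0.6 × 0.3 × (1−0.25) × 0.65 × (1−0.1) × 0.65 = 0.05133375
P(stork | x) = 0.0002835 / 0.06790584375 ≈ 0.0042

0.0042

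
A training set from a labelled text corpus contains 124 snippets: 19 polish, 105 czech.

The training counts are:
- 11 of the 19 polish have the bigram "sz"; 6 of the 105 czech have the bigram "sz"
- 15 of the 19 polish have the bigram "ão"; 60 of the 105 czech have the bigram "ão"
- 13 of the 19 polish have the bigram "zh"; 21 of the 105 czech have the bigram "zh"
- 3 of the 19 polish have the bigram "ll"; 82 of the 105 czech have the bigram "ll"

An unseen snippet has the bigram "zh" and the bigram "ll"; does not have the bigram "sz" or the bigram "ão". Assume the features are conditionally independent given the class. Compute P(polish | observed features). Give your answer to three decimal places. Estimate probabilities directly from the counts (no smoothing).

polish: (19/124) × (8/19) × (4/19) × (13/19) × (3/19) ≈ 0.00146734
czech: (105/124) × (99/105) × (45/105) × (21/105) × (82/105) ≈ 0.0534431
P(polish | x) = 0.00146734 / 0.05491044 ≈ 0.027

0.027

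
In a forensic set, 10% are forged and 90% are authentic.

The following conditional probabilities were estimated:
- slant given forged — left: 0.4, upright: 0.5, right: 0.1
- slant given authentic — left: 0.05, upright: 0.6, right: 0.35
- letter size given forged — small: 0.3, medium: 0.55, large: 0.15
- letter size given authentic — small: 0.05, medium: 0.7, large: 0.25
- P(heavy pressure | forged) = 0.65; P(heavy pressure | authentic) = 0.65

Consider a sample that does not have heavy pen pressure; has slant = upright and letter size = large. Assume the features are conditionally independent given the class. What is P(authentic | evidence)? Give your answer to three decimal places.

forged: 0.1 × 0.5 × 0.15 × (1−0.65) = 0.002625
authentic: 0.9 × 0.6 × 0.25 × (1−0.65) = 0.04725
P(authentic | x) = 0.04725 / 0.049875 ≈ 0.947

0.947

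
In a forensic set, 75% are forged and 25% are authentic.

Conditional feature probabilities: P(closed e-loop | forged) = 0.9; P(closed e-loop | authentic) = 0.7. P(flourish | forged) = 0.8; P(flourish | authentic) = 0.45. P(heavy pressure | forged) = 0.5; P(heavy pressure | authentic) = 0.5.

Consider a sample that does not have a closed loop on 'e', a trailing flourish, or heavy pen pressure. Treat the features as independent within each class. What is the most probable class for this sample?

forged: 0.75 × (1−0.9) × (1−0.8) × (1−0.5) = 0.0075
authentic: 0.25 × (1−0.7) × (1−0.45) × (1−0.5) = 0.020625
Highest score → authentic.

authentic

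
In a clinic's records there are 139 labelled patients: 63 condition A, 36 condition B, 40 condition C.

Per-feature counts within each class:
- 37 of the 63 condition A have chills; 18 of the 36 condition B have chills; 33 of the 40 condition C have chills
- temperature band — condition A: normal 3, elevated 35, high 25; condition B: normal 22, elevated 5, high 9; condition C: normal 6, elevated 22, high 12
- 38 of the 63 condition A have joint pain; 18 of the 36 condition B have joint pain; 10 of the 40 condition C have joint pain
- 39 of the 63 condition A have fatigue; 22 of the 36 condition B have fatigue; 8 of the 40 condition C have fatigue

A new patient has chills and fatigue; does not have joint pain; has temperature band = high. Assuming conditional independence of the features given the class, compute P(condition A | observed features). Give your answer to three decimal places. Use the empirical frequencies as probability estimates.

0.558

condition A: (63/139) × (37/63) × (25/63) × (25/63) × (39/63) ≈ 0.0259484
condition B: (36/139) × (18/36) × (9/36) × (18/36) × (22/36) ≈ 0.00989209
condition C: (40/139) × (33/40) × (12/40) × (30/40) × (8/40) ≈ 0.0106835
P(condition A | x) = 0.0259484 / 0.04652399 ≈ 0.558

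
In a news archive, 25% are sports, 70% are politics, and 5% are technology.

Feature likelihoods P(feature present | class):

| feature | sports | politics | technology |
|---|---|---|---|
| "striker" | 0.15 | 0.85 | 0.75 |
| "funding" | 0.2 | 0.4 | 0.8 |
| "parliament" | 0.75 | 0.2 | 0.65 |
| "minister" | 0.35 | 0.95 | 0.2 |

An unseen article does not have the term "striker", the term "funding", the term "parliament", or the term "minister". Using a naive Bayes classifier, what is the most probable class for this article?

sports: 0.25 × (1−0.15) × (1−0.2) × (1−0.75) × (1−0.35) = 0.027625
politics: 0.7 × (1−0.85) × (1−0.4) × (1−0.2) × (1−0.95) = 0.00252
technology: 0.05 × (1−0.75) × (1−0.8) × (1−0.65) × (1−0.2) = 0.0007
Highest score → sports.

sports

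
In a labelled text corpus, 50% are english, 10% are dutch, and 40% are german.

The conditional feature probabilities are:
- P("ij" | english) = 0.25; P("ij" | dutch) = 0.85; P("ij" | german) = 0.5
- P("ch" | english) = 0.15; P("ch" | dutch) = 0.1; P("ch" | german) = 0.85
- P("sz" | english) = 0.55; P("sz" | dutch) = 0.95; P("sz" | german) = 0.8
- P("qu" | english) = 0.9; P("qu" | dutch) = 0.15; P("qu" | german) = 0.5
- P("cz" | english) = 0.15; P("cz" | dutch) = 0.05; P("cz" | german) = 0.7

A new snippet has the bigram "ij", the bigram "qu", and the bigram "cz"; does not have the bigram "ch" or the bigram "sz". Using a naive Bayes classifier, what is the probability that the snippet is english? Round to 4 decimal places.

english: 0.5 × 0.25 × (1−0.15) × (1−0.55) × 0.9 × 0.15 = 0.0064546875
dutch: 0.1 × 0.85 × (1−0.1) × (1−0.95) × 0.15 × 0.05 = 0.0000286875
german: 0.4 × 0.5 × (1−0.85) × (1−0.8) × 0.5 × 0.7 = 0.0021
P(english | x) = 0.0064546875 / 0.008583375 ≈ 0.7520

0.7520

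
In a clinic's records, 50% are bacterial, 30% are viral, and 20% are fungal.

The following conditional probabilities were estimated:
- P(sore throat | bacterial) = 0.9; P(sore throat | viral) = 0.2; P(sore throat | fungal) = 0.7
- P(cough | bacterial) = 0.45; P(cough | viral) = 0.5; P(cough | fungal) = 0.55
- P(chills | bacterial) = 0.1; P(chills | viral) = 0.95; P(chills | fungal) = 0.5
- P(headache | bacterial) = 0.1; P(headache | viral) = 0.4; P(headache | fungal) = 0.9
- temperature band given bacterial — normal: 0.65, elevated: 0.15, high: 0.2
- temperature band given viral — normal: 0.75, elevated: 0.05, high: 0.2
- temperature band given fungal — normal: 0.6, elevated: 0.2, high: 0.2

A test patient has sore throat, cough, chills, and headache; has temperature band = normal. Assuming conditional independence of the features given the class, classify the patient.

bacterial: 0.5 × 0.9 × 0.45 × 0.1 × 0.1 × 0.65 = 0.00131625
viral: 0.3 × 0.2 × 0.5 × 0.95 × 0.4 × 0.75 = 0.00855
fungal: 0.2 × 0.7 × 0.55 × 0.5 × 0.9 × 0.6 = 0.02079
Highest score → fungal.

fungal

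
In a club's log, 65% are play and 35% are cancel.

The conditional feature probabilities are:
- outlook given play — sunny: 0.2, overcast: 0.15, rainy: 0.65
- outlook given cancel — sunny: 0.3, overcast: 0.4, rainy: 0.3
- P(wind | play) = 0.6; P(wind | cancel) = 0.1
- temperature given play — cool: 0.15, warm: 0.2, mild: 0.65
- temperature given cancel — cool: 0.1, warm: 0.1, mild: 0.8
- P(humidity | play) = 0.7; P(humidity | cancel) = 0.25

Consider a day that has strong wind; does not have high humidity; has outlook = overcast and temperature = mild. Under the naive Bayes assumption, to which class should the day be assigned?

play: 0.65 × 0.15 × 0.6 × 0.65 × (1−0.7) = 0.0114075
cancel: 0.35 × 0.4 × 0.1 × 0.8 × (1−0.25) = 0.0084
Highest score → play.

play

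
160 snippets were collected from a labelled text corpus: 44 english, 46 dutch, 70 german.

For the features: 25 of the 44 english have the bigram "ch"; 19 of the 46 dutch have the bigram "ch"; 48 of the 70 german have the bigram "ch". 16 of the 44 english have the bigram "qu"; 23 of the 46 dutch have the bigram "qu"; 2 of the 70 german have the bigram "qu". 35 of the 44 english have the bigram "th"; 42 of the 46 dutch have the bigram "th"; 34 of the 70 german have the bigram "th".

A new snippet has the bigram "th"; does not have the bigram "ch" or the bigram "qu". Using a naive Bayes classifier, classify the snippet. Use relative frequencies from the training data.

dutch

english: (44/160) × (19/44) × (28/44) × (35/44) ≈ 0.0601111
dutch: (46/160) × (27/46) × (23/46) × (42/46) ≈ 0.077038
german: (70/160) × (22/70) × (68/70) × (34/70) ≈ 0.0648776
Highest score → dutch.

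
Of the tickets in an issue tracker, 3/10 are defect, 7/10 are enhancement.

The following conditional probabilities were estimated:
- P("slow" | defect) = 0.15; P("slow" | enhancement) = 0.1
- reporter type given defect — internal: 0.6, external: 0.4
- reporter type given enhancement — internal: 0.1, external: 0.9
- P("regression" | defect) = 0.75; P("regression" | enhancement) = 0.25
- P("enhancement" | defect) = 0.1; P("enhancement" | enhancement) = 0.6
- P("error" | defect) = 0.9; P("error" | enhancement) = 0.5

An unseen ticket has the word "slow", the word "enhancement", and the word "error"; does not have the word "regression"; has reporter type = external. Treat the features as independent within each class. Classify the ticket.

enhancement

defect: 0.3 × 0.15 × 0.4 × (1−0.75) × 0.1 × 0.9 = 0.000405
enhancement: 0.7 × 0.1 × 0.9 × (1−0.25) × 0.6 × 0.5 = 0.014175
Highest score → enhancement.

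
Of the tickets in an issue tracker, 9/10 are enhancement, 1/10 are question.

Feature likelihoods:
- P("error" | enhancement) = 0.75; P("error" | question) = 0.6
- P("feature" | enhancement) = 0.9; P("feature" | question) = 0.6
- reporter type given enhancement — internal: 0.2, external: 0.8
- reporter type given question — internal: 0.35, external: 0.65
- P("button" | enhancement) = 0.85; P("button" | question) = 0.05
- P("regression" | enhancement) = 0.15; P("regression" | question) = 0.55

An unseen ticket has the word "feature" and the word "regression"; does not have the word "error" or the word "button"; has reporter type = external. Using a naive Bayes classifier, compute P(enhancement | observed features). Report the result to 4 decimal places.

enhancement: 0.9 × (1−0.75) × 0.9 × 0.8 × (1−0.85) × 0.15 = 0.003645
question: 0.1 × (1−0.6) × 0.6 × 0.65 × (1−0.05) × 0.55 = 0.008151
P(enhancement | x) = 0.003645 / 0.011796 ≈ 0.3090

0.3090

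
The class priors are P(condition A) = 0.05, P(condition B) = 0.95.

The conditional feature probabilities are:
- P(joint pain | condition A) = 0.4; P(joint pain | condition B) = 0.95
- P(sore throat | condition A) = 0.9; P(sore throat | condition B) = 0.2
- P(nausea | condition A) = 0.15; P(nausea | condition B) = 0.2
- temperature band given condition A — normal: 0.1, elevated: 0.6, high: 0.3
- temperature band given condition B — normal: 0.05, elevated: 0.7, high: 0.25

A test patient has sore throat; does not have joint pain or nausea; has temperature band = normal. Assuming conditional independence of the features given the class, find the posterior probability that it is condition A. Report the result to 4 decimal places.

condition A: 0.05 × (1−0.4) × 0.9 × (1−0.15) × 0.1 = 0.002295
condition B: 0.95 × (1−0.95) × 0.2 × (1−0.2) × 0.05 = 0.00038
P(condition A | x) = 0.002295 / 0.002675 ≈ 0.8579

0.8579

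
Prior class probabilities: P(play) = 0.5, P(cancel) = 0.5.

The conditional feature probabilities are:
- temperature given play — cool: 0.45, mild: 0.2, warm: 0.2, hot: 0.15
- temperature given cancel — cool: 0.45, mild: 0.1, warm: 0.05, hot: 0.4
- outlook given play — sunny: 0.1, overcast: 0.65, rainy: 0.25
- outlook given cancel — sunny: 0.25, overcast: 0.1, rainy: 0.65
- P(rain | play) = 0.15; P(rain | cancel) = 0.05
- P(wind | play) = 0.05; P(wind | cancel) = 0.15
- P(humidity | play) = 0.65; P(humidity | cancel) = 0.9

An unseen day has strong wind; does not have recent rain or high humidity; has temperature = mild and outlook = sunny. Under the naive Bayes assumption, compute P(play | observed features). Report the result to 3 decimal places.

play: 0.5 × 0.2 × 0.1 × (1−0.15) × 0.05 × (1−0.65) = 0.00014875
cancel: 0.5 × 0.1 × 0.25 × (1−0.05) × 0.15 × (1−0.9) = 0.000178125
P(play | x) = 0.00014875 / 0.000326875 ≈ 0.455

0.455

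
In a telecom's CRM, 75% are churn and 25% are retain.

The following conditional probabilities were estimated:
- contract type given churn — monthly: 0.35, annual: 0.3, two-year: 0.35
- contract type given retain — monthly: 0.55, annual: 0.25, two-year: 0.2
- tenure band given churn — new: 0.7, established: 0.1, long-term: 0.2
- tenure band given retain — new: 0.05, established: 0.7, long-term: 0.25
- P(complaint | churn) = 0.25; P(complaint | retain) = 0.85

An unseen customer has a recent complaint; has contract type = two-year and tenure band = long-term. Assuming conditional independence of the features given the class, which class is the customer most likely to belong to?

churn: 0.75 × 0.35 × 0.2 × 0.25 = 0.013125
retain: 0.25 × 0.2 × 0.25 × 0.85 = 0.010625
Highest score → churn.

churn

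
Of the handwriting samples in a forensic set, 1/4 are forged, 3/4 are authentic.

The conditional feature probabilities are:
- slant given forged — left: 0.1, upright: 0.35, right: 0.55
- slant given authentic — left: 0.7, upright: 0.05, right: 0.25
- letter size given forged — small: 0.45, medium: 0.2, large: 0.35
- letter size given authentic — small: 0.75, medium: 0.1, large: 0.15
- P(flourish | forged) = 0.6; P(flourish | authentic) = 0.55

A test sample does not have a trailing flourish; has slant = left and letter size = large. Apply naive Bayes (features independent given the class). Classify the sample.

forged: 0.25 × 0.1 × 0.35 × (1−0.6) = 0.0035
authentic: 0.75 × 0.7 × 0.15 × (1−0.55) = 0.0354375
Highest score → authentic.

authentic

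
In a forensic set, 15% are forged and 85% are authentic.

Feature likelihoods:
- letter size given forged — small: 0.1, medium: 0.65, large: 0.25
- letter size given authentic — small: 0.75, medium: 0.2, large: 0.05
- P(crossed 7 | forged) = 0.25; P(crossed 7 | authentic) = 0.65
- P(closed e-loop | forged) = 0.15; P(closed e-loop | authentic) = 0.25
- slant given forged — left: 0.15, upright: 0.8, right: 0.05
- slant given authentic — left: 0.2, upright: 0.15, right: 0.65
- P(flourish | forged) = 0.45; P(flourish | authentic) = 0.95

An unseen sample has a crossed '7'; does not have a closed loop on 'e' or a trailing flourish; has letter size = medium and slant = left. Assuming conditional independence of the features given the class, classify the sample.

forged: 0.15 × 0.65 × 0.25 × (1−0.15) × 0.15 × (1−0.45) = 0.001709296875
authentic: 0.85 × 0.2 × 0.65 × (1−0.25) × 0.2 × (1−0.95) = 0.00082875
Highest score → forged.

forged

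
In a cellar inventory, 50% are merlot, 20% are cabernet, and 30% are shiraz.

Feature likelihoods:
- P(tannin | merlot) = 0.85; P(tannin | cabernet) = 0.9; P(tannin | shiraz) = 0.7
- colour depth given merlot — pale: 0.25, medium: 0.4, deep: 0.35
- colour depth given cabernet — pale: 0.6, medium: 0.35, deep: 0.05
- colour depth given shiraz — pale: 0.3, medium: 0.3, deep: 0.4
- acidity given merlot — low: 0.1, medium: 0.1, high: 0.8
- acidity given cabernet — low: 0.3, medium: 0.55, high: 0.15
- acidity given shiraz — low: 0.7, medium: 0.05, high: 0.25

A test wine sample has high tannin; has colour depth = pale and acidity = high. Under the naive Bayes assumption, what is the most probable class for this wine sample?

merlot

merlot: 0.5 × 0.85 × 0.25 × 0.8 = 0.085
cabernet: 0.2 × 0.9 × 0.6 × 0.15 = 0.0162
shiraz: 0.3 × 0.7 × 0.3 × 0.25 = 0.01575
Highest score → merlot.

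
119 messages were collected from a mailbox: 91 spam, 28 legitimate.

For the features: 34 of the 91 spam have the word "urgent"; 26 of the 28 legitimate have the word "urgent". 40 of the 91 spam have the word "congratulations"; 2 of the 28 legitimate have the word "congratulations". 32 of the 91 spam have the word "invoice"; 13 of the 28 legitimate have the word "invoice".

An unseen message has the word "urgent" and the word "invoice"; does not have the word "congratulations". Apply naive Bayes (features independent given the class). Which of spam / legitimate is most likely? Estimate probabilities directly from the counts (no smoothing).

spam: (91/119) × (34/91) × (51/91) × (32/91) ≈ 0.0563079
legitimate: (28/119) × (26/28) × (26/28) × (13/28) ≈ 0.0941948
Highest score → legitimate.

legitimate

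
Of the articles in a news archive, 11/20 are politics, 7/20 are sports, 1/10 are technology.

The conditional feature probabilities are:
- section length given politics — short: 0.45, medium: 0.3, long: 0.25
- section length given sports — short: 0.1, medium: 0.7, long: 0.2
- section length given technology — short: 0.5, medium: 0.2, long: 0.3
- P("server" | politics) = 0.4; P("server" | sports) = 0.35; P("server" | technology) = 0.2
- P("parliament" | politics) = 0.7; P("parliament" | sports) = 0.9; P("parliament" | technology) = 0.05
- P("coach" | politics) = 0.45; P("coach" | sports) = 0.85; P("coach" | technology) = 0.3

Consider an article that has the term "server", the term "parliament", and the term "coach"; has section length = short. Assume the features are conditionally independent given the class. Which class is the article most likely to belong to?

politics

politics: 0.55 × 0.45 × 0.4 × 0.7 × 0.45 = 0.031185
sports: 0.35 × 0.1 × 0.35 × 0.9 × 0.85 = 0.00937125
technology: 0.1 × 0.5 × 0.2 × 0.05 × 0.3 = 0.00015
Highest score → politics.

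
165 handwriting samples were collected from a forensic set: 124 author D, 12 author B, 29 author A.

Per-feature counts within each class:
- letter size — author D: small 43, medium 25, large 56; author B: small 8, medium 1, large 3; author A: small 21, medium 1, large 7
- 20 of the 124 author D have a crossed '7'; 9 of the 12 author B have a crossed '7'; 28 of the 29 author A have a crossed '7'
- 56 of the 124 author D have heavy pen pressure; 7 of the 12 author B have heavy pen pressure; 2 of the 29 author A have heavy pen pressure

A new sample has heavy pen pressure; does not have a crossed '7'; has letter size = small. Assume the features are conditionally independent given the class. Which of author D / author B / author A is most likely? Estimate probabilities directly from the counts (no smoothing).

author D

author D: (124/165) × (43/124) × (104/124) × (56/124) ≈ 0.0987103
author B: (12/165) × (8/12) × (3/12) × (7/12) ≈ 0.00707071
author A: (29/165) × (21/29) × (1/29) × (2/29) ≈ 0.00030267
Highest score → author D.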